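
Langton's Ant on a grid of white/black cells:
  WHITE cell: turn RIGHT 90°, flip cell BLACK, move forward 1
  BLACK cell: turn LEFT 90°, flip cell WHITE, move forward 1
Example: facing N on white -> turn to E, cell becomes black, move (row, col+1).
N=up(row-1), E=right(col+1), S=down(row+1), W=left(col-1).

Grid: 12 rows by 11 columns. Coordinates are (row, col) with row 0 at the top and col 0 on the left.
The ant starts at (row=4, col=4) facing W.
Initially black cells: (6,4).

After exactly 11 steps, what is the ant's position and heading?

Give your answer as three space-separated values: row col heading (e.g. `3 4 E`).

Step 1: on WHITE (4,4): turn R to N, flip to black, move to (3,4). |black|=2
Step 2: on WHITE (3,4): turn R to E, flip to black, move to (3,5). |black|=3
Step 3: on WHITE (3,5): turn R to S, flip to black, move to (4,5). |black|=4
Step 4: on WHITE (4,5): turn R to W, flip to black, move to (4,4). |black|=5
Step 5: on BLACK (4,4): turn L to S, flip to white, move to (5,4). |black|=4
Step 6: on WHITE (5,4): turn R to W, flip to black, move to (5,3). |black|=5
Step 7: on WHITE (5,3): turn R to N, flip to black, move to (4,3). |black|=6
Step 8: on WHITE (4,3): turn R to E, flip to black, move to (4,4). |black|=7
Step 9: on WHITE (4,4): turn R to S, flip to black, move to (5,4). |black|=8
Step 10: on BLACK (5,4): turn L to E, flip to white, move to (5,5). |black|=7
Step 11: on WHITE (5,5): turn R to S, flip to black, move to (6,5). |black|=8

Answer: 6 5 S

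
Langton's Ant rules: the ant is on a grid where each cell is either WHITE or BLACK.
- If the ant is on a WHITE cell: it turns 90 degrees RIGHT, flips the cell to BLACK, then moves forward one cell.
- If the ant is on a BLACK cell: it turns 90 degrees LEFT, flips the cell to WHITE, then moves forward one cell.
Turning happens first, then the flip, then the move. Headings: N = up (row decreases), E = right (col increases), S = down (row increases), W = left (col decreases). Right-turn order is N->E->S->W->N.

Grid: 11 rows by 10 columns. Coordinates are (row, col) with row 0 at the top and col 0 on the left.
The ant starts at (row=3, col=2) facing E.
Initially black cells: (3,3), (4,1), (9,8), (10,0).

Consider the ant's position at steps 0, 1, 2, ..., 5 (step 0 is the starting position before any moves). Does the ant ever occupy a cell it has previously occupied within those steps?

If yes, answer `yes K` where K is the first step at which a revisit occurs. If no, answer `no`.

Step 1: on WHITE (3,2): turn R to S, flip to black, move to (4,2). |black|=5 — new cell
Step 2: on WHITE (4,2): turn R to W, flip to black, move to (4,1). |black|=6 — new cell
Step 3: on BLACK (4,1): turn L to S, flip to white, move to (5,1). |black|=5 — new cell
Step 4: on WHITE (5,1): turn R to W, flip to black, move to (5,0). |black|=6 — new cell
Step 5: on WHITE (5,0): turn R to N, flip to black, move to (4,0). |black|=7 — new cell
No revisit within 5 steps.

Answer: no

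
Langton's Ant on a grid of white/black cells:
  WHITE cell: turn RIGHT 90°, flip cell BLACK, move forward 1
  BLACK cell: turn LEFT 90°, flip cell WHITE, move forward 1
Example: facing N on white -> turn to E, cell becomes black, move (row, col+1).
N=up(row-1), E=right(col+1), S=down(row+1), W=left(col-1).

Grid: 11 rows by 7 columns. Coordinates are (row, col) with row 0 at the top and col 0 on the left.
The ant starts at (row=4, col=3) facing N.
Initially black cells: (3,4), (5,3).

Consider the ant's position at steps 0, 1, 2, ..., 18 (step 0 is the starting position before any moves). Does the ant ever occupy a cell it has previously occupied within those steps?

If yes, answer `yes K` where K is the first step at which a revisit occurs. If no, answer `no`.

Step 1: on WHITE (4,3): turn R to E, flip to black, move to (4,4). |black|=3 — new cell
Step 2: on WHITE (4,4): turn R to S, flip to black, move to (5,4). |black|=4 — new cell
Step 3: on WHITE (5,4): turn R to W, flip to black, move to (5,3). |black|=5 — new cell
Step 4: on BLACK (5,3): turn L to S, flip to white, move to (6,3). |black|=4 — new cell
Step 5: on WHITE (6,3): turn R to W, flip to black, move to (6,2). |black|=5 — new cell
Step 6: on WHITE (6,2): turn R to N, flip to black, move to (5,2). |black|=6 — new cell
Step 7: on WHITE (5,2): turn R to E, flip to black, move to (5,3). |black|=7 — REVISIT

Answer: yes 7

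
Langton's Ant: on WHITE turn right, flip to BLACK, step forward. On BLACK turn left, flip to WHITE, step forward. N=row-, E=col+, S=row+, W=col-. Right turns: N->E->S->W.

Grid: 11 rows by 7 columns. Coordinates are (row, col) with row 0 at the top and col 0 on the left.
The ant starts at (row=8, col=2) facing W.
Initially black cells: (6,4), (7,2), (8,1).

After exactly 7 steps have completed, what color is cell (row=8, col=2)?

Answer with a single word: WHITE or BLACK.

Step 1: on WHITE (8,2): turn R to N, flip to black, move to (7,2). |black|=4
Step 2: on BLACK (7,2): turn L to W, flip to white, move to (7,1). |black|=3
Step 3: on WHITE (7,1): turn R to N, flip to black, move to (6,1). |black|=4
Step 4: on WHITE (6,1): turn R to E, flip to black, move to (6,2). |black|=5
Step 5: on WHITE (6,2): turn R to S, flip to black, move to (7,2). |black|=6
Step 6: on WHITE (7,2): turn R to W, flip to black, move to (7,1). |black|=7
Step 7: on BLACK (7,1): turn L to S, flip to white, move to (8,1). |black|=6

Answer: BLACK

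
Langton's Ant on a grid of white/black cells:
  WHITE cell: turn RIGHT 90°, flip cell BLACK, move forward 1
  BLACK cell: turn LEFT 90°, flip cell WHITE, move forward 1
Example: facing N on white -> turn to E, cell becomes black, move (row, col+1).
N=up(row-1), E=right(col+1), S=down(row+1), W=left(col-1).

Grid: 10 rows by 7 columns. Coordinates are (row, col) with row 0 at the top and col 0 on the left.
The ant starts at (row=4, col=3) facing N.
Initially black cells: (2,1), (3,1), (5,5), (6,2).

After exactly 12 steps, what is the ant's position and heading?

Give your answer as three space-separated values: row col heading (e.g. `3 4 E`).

Answer: 4 1 N

Derivation:
Step 1: on WHITE (4,3): turn R to E, flip to black, move to (4,4). |black|=5
Step 2: on WHITE (4,4): turn R to S, flip to black, move to (5,4). |black|=6
Step 3: on WHITE (5,4): turn R to W, flip to black, move to (5,3). |black|=7
Step 4: on WHITE (5,3): turn R to N, flip to black, move to (4,3). |black|=8
Step 5: on BLACK (4,3): turn L to W, flip to white, move to (4,2). |black|=7
Step 6: on WHITE (4,2): turn R to N, flip to black, move to (3,2). |black|=8
Step 7: on WHITE (3,2): turn R to E, flip to black, move to (3,3). |black|=9
Step 8: on WHITE (3,3): turn R to S, flip to black, move to (4,3). |black|=10
Step 9: on WHITE (4,3): turn R to W, flip to black, move to (4,2). |black|=11
Step 10: on BLACK (4,2): turn L to S, flip to white, move to (5,2). |black|=10
Step 11: on WHITE (5,2): turn R to W, flip to black, move to (5,1). |black|=11
Step 12: on WHITE (5,1): turn R to N, flip to black, move to (4,1). |black|=12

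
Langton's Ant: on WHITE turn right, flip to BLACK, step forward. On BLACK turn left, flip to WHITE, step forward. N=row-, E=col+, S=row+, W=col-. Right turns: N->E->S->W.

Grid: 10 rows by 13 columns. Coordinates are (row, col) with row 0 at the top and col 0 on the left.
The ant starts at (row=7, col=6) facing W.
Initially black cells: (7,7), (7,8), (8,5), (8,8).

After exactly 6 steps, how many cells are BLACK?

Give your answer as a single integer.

Step 1: on WHITE (7,6): turn R to N, flip to black, move to (6,6). |black|=5
Step 2: on WHITE (6,6): turn R to E, flip to black, move to (6,7). |black|=6
Step 3: on WHITE (6,7): turn R to S, flip to black, move to (7,7). |black|=7
Step 4: on BLACK (7,7): turn L to E, flip to white, move to (7,8). |black|=6
Step 5: on BLACK (7,8): turn L to N, flip to white, move to (6,8). |black|=5
Step 6: on WHITE (6,8): turn R to E, flip to black, move to (6,9). |black|=6

Answer: 6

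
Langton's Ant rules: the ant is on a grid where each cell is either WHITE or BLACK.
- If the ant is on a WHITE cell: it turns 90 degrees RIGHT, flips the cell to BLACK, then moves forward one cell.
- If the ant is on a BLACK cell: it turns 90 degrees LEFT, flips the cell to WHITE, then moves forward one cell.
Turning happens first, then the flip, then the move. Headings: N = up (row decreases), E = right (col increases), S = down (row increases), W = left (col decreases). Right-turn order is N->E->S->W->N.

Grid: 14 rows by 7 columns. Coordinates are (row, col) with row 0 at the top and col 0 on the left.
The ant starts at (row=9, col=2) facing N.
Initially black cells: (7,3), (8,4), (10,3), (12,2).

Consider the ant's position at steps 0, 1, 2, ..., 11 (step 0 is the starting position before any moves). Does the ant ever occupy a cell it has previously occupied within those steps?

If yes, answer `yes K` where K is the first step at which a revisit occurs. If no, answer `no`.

Answer: yes 6

Derivation:
Step 1: on WHITE (9,2): turn R to E, flip to black, move to (9,3). |black|=5 — new cell
Step 2: on WHITE (9,3): turn R to S, flip to black, move to (10,3). |black|=6 — new cell
Step 3: on BLACK (10,3): turn L to E, flip to white, move to (10,4). |black|=5 — new cell
Step 4: on WHITE (10,4): turn R to S, flip to black, move to (11,4). |black|=6 — new cell
Step 5: on WHITE (11,4): turn R to W, flip to black, move to (11,3). |black|=7 — new cell
Step 6: on WHITE (11,3): turn R to N, flip to black, move to (10,3). |black|=8 — REVISIT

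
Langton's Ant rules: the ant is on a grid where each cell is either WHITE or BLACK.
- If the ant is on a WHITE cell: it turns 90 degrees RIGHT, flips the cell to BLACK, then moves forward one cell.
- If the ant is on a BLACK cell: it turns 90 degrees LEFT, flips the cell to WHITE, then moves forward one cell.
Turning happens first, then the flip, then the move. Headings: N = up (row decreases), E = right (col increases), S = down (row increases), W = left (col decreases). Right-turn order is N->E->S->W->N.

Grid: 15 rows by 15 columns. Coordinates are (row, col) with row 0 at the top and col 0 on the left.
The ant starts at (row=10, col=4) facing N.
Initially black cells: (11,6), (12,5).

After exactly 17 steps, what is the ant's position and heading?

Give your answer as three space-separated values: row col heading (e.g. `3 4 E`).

Answer: 10 3 W

Derivation:
Step 1: on WHITE (10,4): turn R to E, flip to black, move to (10,5). |black|=3
Step 2: on WHITE (10,5): turn R to S, flip to black, move to (11,5). |black|=4
Step 3: on WHITE (11,5): turn R to W, flip to black, move to (11,4). |black|=5
Step 4: on WHITE (11,4): turn R to N, flip to black, move to (10,4). |black|=6
Step 5: on BLACK (10,4): turn L to W, flip to white, move to (10,3). |black|=5
Step 6: on WHITE (10,3): turn R to N, flip to black, move to (9,3). |black|=6
Step 7: on WHITE (9,3): turn R to E, flip to black, move to (9,4). |black|=7
Step 8: on WHITE (9,4): turn R to S, flip to black, move to (10,4). |black|=8
Step 9: on WHITE (10,4): turn R to W, flip to black, move to (10,3). |black|=9
Step 10: on BLACK (10,3): turn L to S, flip to white, move to (11,3). |black|=8
Step 11: on WHITE (11,3): turn R to W, flip to black, move to (11,2). |black|=9
Step 12: on WHITE (11,2): turn R to N, flip to black, move to (10,2). |black|=10
Step 13: on WHITE (10,2): turn R to E, flip to black, move to (10,3). |black|=11
Step 14: on WHITE (10,3): turn R to S, flip to black, move to (11,3). |black|=12
Step 15: on BLACK (11,3): turn L to E, flip to white, move to (11,4). |black|=11
Step 16: on BLACK (11,4): turn L to N, flip to white, move to (10,4). |black|=10
Step 17: on BLACK (10,4): turn L to W, flip to white, move to (10,3). |black|=9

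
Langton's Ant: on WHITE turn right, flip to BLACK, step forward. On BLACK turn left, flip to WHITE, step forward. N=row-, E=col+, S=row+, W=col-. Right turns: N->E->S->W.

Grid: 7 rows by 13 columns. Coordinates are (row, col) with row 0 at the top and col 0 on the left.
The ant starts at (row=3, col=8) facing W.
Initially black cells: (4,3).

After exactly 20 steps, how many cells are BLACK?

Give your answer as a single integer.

Answer: 7

Derivation:
Step 1: on WHITE (3,8): turn R to N, flip to black, move to (2,8). |black|=2
Step 2: on WHITE (2,8): turn R to E, flip to black, move to (2,9). |black|=3
Step 3: on WHITE (2,9): turn R to S, flip to black, move to (3,9). |black|=4
Step 4: on WHITE (3,9): turn R to W, flip to black, move to (3,8). |black|=5
Step 5: on BLACK (3,8): turn L to S, flip to white, move to (4,8). |black|=4
Step 6: on WHITE (4,8): turn R to W, flip to black, move to (4,7). |black|=5
Step 7: on WHITE (4,7): turn R to N, flip to black, move to (3,7). |black|=6
Step 8: on WHITE (3,7): turn R to E, flip to black, move to (3,8). |black|=7
Step 9: on WHITE (3,8): turn R to S, flip to black, move to (4,8). |black|=8
Step 10: on BLACK (4,8): turn L to E, flip to white, move to (4,9). |black|=7
Step 11: on WHITE (4,9): turn R to S, flip to black, move to (5,9). |black|=8
Step 12: on WHITE (5,9): turn R to W, flip to black, move to (5,8). |black|=9
Step 13: on WHITE (5,8): turn R to N, flip to black, move to (4,8). |black|=10
Step 14: on WHITE (4,8): turn R to E, flip to black, move to (4,9). |black|=11
Step 15: on BLACK (4,9): turn L to N, flip to white, move to (3,9). |black|=10
Step 16: on BLACK (3,9): turn L to W, flip to white, move to (3,8). |black|=9
Step 17: on BLACK (3,8): turn L to S, flip to white, move to (4,8). |black|=8
Step 18: on BLACK (4,8): turn L to E, flip to white, move to (4,9). |black|=7
Step 19: on WHITE (4,9): turn R to S, flip to black, move to (5,9). |black|=8
Step 20: on BLACK (5,9): turn L to E, flip to white, move to (5,10). |black|=7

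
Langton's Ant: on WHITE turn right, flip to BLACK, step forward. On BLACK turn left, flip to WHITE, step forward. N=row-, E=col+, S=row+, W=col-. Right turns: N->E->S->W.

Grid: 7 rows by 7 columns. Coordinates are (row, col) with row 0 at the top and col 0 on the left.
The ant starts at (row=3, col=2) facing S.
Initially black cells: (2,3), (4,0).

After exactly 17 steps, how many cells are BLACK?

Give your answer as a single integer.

Answer: 7

Derivation:
Step 1: on WHITE (3,2): turn R to W, flip to black, move to (3,1). |black|=3
Step 2: on WHITE (3,1): turn R to N, flip to black, move to (2,1). |black|=4
Step 3: on WHITE (2,1): turn R to E, flip to black, move to (2,2). |black|=5
Step 4: on WHITE (2,2): turn R to S, flip to black, move to (3,2). |black|=6
Step 5: on BLACK (3,2): turn L to E, flip to white, move to (3,3). |black|=5
Step 6: on WHITE (3,3): turn R to S, flip to black, move to (4,3). |black|=6
Step 7: on WHITE (4,3): turn R to W, flip to black, move to (4,2). |black|=7
Step 8: on WHITE (4,2): turn R to N, flip to black, move to (3,2). |black|=8
Step 9: on WHITE (3,2): turn R to E, flip to black, move to (3,3). |black|=9
Step 10: on BLACK (3,3): turn L to N, flip to white, move to (2,3). |black|=8
Step 11: on BLACK (2,3): turn L to W, flip to white, move to (2,2). |black|=7
Step 12: on BLACK (2,2): turn L to S, flip to white, move to (3,2). |black|=6
Step 13: on BLACK (3,2): turn L to E, flip to white, move to (3,3). |black|=5
Step 14: on WHITE (3,3): turn R to S, flip to black, move to (4,3). |black|=6
Step 15: on BLACK (4,3): turn L to E, flip to white, move to (4,4). |black|=5
Step 16: on WHITE (4,4): turn R to S, flip to black, move to (5,4). |black|=6
Step 17: on WHITE (5,4): turn R to W, flip to black, move to (5,3). |black|=7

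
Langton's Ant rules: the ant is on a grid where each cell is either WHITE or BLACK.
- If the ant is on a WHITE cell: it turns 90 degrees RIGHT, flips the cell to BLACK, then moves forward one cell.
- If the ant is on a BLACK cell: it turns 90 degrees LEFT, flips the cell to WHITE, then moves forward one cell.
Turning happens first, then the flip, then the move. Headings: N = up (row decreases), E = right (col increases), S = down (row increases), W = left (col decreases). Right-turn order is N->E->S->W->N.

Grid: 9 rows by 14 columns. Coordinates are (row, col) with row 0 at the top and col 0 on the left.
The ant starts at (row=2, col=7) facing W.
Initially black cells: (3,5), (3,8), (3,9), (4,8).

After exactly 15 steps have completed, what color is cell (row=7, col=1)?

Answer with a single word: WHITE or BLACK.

Step 1: on WHITE (2,7): turn R to N, flip to black, move to (1,7). |black|=5
Step 2: on WHITE (1,7): turn R to E, flip to black, move to (1,8). |black|=6
Step 3: on WHITE (1,8): turn R to S, flip to black, move to (2,8). |black|=7
Step 4: on WHITE (2,8): turn R to W, flip to black, move to (2,7). |black|=8
Step 5: on BLACK (2,7): turn L to S, flip to white, move to (3,7). |black|=7
Step 6: on WHITE (3,7): turn R to W, flip to black, move to (3,6). |black|=8
Step 7: on WHITE (3,6): turn R to N, flip to black, move to (2,6). |black|=9
Step 8: on WHITE (2,6): turn R to E, flip to black, move to (2,7). |black|=10
Step 9: on WHITE (2,7): turn R to S, flip to black, move to (3,7). |black|=11
Step 10: on BLACK (3,7): turn L to E, flip to white, move to (3,8). |black|=10
Step 11: on BLACK (3,8): turn L to N, flip to white, move to (2,8). |black|=9
Step 12: on BLACK (2,8): turn L to W, flip to white, move to (2,7). |black|=8
Step 13: on BLACK (2,7): turn L to S, flip to white, move to (3,7). |black|=7
Step 14: on WHITE (3,7): turn R to W, flip to black, move to (3,6). |black|=8
Step 15: on BLACK (3,6): turn L to S, flip to white, move to (4,6). |black|=7

Answer: WHITE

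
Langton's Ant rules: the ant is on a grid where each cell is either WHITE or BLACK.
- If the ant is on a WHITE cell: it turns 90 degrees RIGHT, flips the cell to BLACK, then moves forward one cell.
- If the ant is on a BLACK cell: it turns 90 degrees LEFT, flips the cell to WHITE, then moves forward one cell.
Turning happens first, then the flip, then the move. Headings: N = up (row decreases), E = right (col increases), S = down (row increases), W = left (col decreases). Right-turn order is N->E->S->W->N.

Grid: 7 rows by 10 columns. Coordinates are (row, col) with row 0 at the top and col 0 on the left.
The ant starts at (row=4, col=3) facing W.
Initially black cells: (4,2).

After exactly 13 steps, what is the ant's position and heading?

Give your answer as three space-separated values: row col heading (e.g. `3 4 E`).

Step 1: on WHITE (4,3): turn R to N, flip to black, move to (3,3). |black|=2
Step 2: on WHITE (3,3): turn R to E, flip to black, move to (3,4). |black|=3
Step 3: on WHITE (3,4): turn R to S, flip to black, move to (4,4). |black|=4
Step 4: on WHITE (4,4): turn R to W, flip to black, move to (4,3). |black|=5
Step 5: on BLACK (4,3): turn L to S, flip to white, move to (5,3). |black|=4
Step 6: on WHITE (5,3): turn R to W, flip to black, move to (5,2). |black|=5
Step 7: on WHITE (5,2): turn R to N, flip to black, move to (4,2). |black|=6
Step 8: on BLACK (4,2): turn L to W, flip to white, move to (4,1). |black|=5
Step 9: on WHITE (4,1): turn R to N, flip to black, move to (3,1). |black|=6
Step 10: on WHITE (3,1): turn R to E, flip to black, move to (3,2). |black|=7
Step 11: on WHITE (3,2): turn R to S, flip to black, move to (4,2). |black|=8
Step 12: on WHITE (4,2): turn R to W, flip to black, move to (4,1). |black|=9
Step 13: on BLACK (4,1): turn L to S, flip to white, move to (5,1). |black|=8

Answer: 5 1 S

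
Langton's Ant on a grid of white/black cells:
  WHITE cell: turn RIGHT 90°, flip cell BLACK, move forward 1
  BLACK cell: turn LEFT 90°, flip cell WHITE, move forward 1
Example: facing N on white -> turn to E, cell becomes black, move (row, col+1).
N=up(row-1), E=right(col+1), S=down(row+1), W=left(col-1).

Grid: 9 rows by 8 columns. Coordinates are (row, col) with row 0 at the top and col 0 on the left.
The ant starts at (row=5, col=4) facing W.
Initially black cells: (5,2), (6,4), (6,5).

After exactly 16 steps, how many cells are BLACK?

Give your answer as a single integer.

Step 1: on WHITE (5,4): turn R to N, flip to black, move to (4,4). |black|=4
Step 2: on WHITE (4,4): turn R to E, flip to black, move to (4,5). |black|=5
Step 3: on WHITE (4,5): turn R to S, flip to black, move to (5,5). |black|=6
Step 4: on WHITE (5,5): turn R to W, flip to black, move to (5,4). |black|=7
Step 5: on BLACK (5,4): turn L to S, flip to white, move to (6,4). |black|=6
Step 6: on BLACK (6,4): turn L to E, flip to white, move to (6,5). |black|=5
Step 7: on BLACK (6,5): turn L to N, flip to white, move to (5,5). |black|=4
Step 8: on BLACK (5,5): turn L to W, flip to white, move to (5,4). |black|=3
Step 9: on WHITE (5,4): turn R to N, flip to black, move to (4,4). |black|=4
Step 10: on BLACK (4,4): turn L to W, flip to white, move to (4,3). |black|=3
Step 11: on WHITE (4,3): turn R to N, flip to black, move to (3,3). |black|=4
Step 12: on WHITE (3,3): turn R to E, flip to black, move to (3,4). |black|=5
Step 13: on WHITE (3,4): turn R to S, flip to black, move to (4,4). |black|=6
Step 14: on WHITE (4,4): turn R to W, flip to black, move to (4,3). |black|=7
Step 15: on BLACK (4,3): turn L to S, flip to white, move to (5,3). |black|=6
Step 16: on WHITE (5,3): turn R to W, flip to black, move to (5,2). |black|=7

Answer: 7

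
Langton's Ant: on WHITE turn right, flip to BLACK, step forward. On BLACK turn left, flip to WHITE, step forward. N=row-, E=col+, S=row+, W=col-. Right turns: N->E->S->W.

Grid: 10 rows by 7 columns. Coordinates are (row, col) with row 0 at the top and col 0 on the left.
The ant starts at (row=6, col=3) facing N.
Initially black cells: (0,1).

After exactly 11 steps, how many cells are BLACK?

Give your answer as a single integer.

Answer: 8

Derivation:
Step 1: on WHITE (6,3): turn R to E, flip to black, move to (6,4). |black|=2
Step 2: on WHITE (6,4): turn R to S, flip to black, move to (7,4). |black|=3
Step 3: on WHITE (7,4): turn R to W, flip to black, move to (7,3). |black|=4
Step 4: on WHITE (7,3): turn R to N, flip to black, move to (6,3). |black|=5
Step 5: on BLACK (6,3): turn L to W, flip to white, move to (6,2). |black|=4
Step 6: on WHITE (6,2): turn R to N, flip to black, move to (5,2). |black|=5
Step 7: on WHITE (5,2): turn R to E, flip to black, move to (5,3). |black|=6
Step 8: on WHITE (5,3): turn R to S, flip to black, move to (6,3). |black|=7
Step 9: on WHITE (6,3): turn R to W, flip to black, move to (6,2). |black|=8
Step 10: on BLACK (6,2): turn L to S, flip to white, move to (7,2). |black|=7
Step 11: on WHITE (7,2): turn R to W, flip to black, move to (7,1). |black|=8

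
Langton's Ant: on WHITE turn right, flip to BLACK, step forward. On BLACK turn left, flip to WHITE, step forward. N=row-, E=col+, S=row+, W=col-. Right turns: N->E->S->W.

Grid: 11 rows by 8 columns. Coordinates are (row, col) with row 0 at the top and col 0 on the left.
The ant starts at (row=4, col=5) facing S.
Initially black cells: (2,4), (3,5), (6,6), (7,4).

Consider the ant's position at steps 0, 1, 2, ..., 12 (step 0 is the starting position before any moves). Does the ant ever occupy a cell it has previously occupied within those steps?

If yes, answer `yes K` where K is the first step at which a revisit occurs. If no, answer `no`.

Step 1: on WHITE (4,5): turn R to W, flip to black, move to (4,4). |black|=5 — new cell
Step 2: on WHITE (4,4): turn R to N, flip to black, move to (3,4). |black|=6 — new cell
Step 3: on WHITE (3,4): turn R to E, flip to black, move to (3,5). |black|=7 — new cell
Step 4: on BLACK (3,5): turn L to N, flip to white, move to (2,5). |black|=6 — new cell
Step 5: on WHITE (2,5): turn R to E, flip to black, move to (2,6). |black|=7 — new cell
Step 6: on WHITE (2,6): turn R to S, flip to black, move to (3,6). |black|=8 — new cell
Step 7: on WHITE (3,6): turn R to W, flip to black, move to (3,5). |black|=9 — REVISIT

Answer: yes 7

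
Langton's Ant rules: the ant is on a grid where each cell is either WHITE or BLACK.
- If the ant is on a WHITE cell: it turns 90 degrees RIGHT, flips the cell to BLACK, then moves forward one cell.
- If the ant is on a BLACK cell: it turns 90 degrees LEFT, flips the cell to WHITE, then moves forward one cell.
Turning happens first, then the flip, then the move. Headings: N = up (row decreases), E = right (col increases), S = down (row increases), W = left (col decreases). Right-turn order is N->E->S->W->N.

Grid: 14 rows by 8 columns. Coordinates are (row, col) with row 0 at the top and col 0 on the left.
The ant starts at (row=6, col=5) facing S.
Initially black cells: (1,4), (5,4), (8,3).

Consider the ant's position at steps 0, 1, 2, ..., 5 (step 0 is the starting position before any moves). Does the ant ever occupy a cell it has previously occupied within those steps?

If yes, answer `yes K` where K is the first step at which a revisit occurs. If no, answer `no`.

Answer: no

Derivation:
Step 1: on WHITE (6,5): turn R to W, flip to black, move to (6,4). |black|=4 — new cell
Step 2: on WHITE (6,4): turn R to N, flip to black, move to (5,4). |black|=5 — new cell
Step 3: on BLACK (5,4): turn L to W, flip to white, move to (5,3). |black|=4 — new cell
Step 4: on WHITE (5,3): turn R to N, flip to black, move to (4,3). |black|=5 — new cell
Step 5: on WHITE (4,3): turn R to E, flip to black, move to (4,4). |black|=6 — new cell
No revisit within 5 steps.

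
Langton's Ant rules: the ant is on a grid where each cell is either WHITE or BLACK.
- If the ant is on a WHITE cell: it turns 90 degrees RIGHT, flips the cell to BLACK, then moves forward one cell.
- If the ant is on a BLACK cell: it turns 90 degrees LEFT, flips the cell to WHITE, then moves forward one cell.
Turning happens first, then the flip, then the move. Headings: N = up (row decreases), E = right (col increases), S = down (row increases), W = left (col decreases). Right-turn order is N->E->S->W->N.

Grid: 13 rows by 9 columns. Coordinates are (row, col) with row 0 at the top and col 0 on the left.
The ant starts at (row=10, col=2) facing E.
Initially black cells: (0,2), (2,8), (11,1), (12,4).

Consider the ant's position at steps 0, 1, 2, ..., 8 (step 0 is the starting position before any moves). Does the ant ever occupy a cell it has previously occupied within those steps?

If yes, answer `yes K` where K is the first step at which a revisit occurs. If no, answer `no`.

Step 1: on WHITE (10,2): turn R to S, flip to black, move to (11,2). |black|=5 — new cell
Step 2: on WHITE (11,2): turn R to W, flip to black, move to (11,1). |black|=6 — new cell
Step 3: on BLACK (11,1): turn L to S, flip to white, move to (12,1). |black|=5 — new cell
Step 4: on WHITE (12,1): turn R to W, flip to black, move to (12,0). |black|=6 — new cell
Step 5: on WHITE (12,0): turn R to N, flip to black, move to (11,0). |black|=7 — new cell
Step 6: on WHITE (11,0): turn R to E, flip to black, move to (11,1). |black|=8 — REVISIT

Answer: yes 6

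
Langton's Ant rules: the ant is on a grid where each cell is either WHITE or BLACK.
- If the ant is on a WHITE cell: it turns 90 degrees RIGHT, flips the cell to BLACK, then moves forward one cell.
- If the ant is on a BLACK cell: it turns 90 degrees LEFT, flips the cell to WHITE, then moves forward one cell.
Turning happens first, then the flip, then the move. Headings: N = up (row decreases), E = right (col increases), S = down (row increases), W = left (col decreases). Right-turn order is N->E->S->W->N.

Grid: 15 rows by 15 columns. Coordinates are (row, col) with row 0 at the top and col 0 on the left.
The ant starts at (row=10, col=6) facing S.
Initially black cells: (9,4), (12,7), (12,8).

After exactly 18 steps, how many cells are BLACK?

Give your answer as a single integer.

Answer: 9

Derivation:
Step 1: on WHITE (10,6): turn R to W, flip to black, move to (10,5). |black|=4
Step 2: on WHITE (10,5): turn R to N, flip to black, move to (9,5). |black|=5
Step 3: on WHITE (9,5): turn R to E, flip to black, move to (9,6). |black|=6
Step 4: on WHITE (9,6): turn R to S, flip to black, move to (10,6). |black|=7
Step 5: on BLACK (10,6): turn L to E, flip to white, move to (10,7). |black|=6
Step 6: on WHITE (10,7): turn R to S, flip to black, move to (11,7). |black|=7
Step 7: on WHITE (11,7): turn R to W, flip to black, move to (11,6). |black|=8
Step 8: on WHITE (11,6): turn R to N, flip to black, move to (10,6). |black|=9
Step 9: on WHITE (10,6): turn R to E, flip to black, move to (10,7). |black|=10
Step 10: on BLACK (10,7): turn L to N, flip to white, move to (9,7). |black|=9
Step 11: on WHITE (9,7): turn R to E, flip to black, move to (9,8). |black|=10
Step 12: on WHITE (9,8): turn R to S, flip to black, move to (10,8). |black|=11
Step 13: on WHITE (10,8): turn R to W, flip to black, move to (10,7). |black|=12
Step 14: on WHITE (10,7): turn R to N, flip to black, move to (9,7). |black|=13
Step 15: on BLACK (9,7): turn L to W, flip to white, move to (9,6). |black|=12
Step 16: on BLACK (9,6): turn L to S, flip to white, move to (10,6). |black|=11
Step 17: on BLACK (10,6): turn L to E, flip to white, move to (10,7). |black|=10
Step 18: on BLACK (10,7): turn L to N, flip to white, move to (9,7). |black|=9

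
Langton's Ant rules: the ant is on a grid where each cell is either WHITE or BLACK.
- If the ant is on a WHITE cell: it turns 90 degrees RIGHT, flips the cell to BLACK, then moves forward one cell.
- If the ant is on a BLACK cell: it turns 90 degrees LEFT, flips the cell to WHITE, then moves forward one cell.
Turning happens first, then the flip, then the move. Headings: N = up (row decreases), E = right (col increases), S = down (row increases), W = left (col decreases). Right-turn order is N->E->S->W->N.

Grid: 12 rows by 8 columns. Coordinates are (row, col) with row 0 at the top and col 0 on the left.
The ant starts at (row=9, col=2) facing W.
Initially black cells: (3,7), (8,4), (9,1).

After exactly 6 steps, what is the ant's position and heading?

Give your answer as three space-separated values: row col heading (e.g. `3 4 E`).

Step 1: on WHITE (9,2): turn R to N, flip to black, move to (8,2). |black|=4
Step 2: on WHITE (8,2): turn R to E, flip to black, move to (8,3). |black|=5
Step 3: on WHITE (8,3): turn R to S, flip to black, move to (9,3). |black|=6
Step 4: on WHITE (9,3): turn R to W, flip to black, move to (9,2). |black|=7
Step 5: on BLACK (9,2): turn L to S, flip to white, move to (10,2). |black|=6
Step 6: on WHITE (10,2): turn R to W, flip to black, move to (10,1). |black|=7

Answer: 10 1 W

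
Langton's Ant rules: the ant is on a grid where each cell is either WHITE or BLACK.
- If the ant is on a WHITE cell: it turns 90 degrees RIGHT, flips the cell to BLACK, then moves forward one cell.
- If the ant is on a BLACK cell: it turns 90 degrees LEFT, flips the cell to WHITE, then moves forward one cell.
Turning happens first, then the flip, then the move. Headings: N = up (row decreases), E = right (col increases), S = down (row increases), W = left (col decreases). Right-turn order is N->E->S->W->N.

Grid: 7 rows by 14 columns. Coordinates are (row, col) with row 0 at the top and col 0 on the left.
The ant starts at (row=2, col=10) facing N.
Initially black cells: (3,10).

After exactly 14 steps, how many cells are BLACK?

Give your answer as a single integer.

Step 1: on WHITE (2,10): turn R to E, flip to black, move to (2,11). |black|=2
Step 2: on WHITE (2,11): turn R to S, flip to black, move to (3,11). |black|=3
Step 3: on WHITE (3,11): turn R to W, flip to black, move to (3,10). |black|=4
Step 4: on BLACK (3,10): turn L to S, flip to white, move to (4,10). |black|=3
Step 5: on WHITE (4,10): turn R to W, flip to black, move to (4,9). |black|=4
Step 6: on WHITE (4,9): turn R to N, flip to black, move to (3,9). |black|=5
Step 7: on WHITE (3,9): turn R to E, flip to black, move to (3,10). |black|=6
Step 8: on WHITE (3,10): turn R to S, flip to black, move to (4,10). |black|=7
Step 9: on BLACK (4,10): turn L to E, flip to white, move to (4,11). |black|=6
Step 10: on WHITE (4,11): turn R to S, flip to black, move to (5,11). |black|=7
Step 11: on WHITE (5,11): turn R to W, flip to black, move to (5,10). |black|=8
Step 12: on WHITE (5,10): turn R to N, flip to black, move to (4,10). |black|=9
Step 13: on WHITE (4,10): turn R to E, flip to black, move to (4,11). |black|=10
Step 14: on BLACK (4,11): turn L to N, flip to white, move to (3,11). |black|=9

Answer: 9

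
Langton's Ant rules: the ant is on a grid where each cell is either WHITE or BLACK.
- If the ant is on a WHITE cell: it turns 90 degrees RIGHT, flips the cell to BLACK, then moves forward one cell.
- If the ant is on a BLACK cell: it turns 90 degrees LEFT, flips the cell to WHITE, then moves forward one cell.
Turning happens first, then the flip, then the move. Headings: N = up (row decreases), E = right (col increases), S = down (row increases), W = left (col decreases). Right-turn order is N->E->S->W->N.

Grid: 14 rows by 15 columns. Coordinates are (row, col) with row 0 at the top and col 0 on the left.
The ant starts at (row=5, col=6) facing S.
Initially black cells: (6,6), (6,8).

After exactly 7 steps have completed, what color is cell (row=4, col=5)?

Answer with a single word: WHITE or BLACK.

Answer: BLACK

Derivation:
Step 1: on WHITE (5,6): turn R to W, flip to black, move to (5,5). |black|=3
Step 2: on WHITE (5,5): turn R to N, flip to black, move to (4,5). |black|=4
Step 3: on WHITE (4,5): turn R to E, flip to black, move to (4,6). |black|=5
Step 4: on WHITE (4,6): turn R to S, flip to black, move to (5,6). |black|=6
Step 5: on BLACK (5,6): turn L to E, flip to white, move to (5,7). |black|=5
Step 6: on WHITE (5,7): turn R to S, flip to black, move to (6,7). |black|=6
Step 7: on WHITE (6,7): turn R to W, flip to black, move to (6,6). |black|=7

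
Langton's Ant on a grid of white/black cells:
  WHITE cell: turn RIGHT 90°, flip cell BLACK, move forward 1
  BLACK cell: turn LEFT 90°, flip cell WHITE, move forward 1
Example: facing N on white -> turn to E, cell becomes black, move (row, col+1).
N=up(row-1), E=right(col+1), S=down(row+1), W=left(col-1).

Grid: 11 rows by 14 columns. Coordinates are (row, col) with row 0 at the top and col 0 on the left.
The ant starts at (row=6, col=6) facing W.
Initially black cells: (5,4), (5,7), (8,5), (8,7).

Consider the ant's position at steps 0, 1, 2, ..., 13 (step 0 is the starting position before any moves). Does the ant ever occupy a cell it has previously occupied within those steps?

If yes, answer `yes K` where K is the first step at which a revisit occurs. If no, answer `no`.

Answer: yes 6

Derivation:
Step 1: on WHITE (6,6): turn R to N, flip to black, move to (5,6). |black|=5 — new cell
Step 2: on WHITE (5,6): turn R to E, flip to black, move to (5,7). |black|=6 — new cell
Step 3: on BLACK (5,7): turn L to N, flip to white, move to (4,7). |black|=5 — new cell
Step 4: on WHITE (4,7): turn R to E, flip to black, move to (4,8). |black|=6 — new cell
Step 5: on WHITE (4,8): turn R to S, flip to black, move to (5,8). |black|=7 — new cell
Step 6: on WHITE (5,8): turn R to W, flip to black, move to (5,7). |black|=8 — REVISIT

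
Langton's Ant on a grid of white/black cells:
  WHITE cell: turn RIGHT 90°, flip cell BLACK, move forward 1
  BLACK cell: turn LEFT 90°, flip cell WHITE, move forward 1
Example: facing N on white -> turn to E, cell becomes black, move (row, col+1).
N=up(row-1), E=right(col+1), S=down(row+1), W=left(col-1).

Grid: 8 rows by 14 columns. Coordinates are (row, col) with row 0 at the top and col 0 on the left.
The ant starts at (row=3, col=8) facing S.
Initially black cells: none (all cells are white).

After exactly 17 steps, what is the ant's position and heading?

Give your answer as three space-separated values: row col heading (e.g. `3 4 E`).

Answer: 3 9 E

Derivation:
Step 1: on WHITE (3,8): turn R to W, flip to black, move to (3,7). |black|=1
Step 2: on WHITE (3,7): turn R to N, flip to black, move to (2,7). |black|=2
Step 3: on WHITE (2,7): turn R to E, flip to black, move to (2,8). |black|=3
Step 4: on WHITE (2,8): turn R to S, flip to black, move to (3,8). |black|=4
Step 5: on BLACK (3,8): turn L to E, flip to white, move to (3,9). |black|=3
Step 6: on WHITE (3,9): turn R to S, flip to black, move to (4,9). |black|=4
Step 7: on WHITE (4,9): turn R to W, flip to black, move to (4,8). |black|=5
Step 8: on WHITE (4,8): turn R to N, flip to black, move to (3,8). |black|=6
Step 9: on WHITE (3,8): turn R to E, flip to black, move to (3,9). |black|=7
Step 10: on BLACK (3,9): turn L to N, flip to white, move to (2,9). |black|=6
Step 11: on WHITE (2,9): turn R to E, flip to black, move to (2,10). |black|=7
Step 12: on WHITE (2,10): turn R to S, flip to black, move to (3,10). |black|=8
Step 13: on WHITE (3,10): turn R to W, flip to black, move to (3,9). |black|=9
Step 14: on WHITE (3,9): turn R to N, flip to black, move to (2,9). |black|=10
Step 15: on BLACK (2,9): turn L to W, flip to white, move to (2,8). |black|=9
Step 16: on BLACK (2,8): turn L to S, flip to white, move to (3,8). |black|=8
Step 17: on BLACK (3,8): turn L to E, flip to white, move to (3,9). |black|=7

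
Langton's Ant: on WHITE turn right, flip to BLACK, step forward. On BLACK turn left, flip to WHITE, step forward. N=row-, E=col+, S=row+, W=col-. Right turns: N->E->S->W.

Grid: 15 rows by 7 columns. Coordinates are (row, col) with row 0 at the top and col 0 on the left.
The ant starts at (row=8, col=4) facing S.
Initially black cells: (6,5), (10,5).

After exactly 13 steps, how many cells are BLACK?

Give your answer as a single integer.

Step 1: on WHITE (8,4): turn R to W, flip to black, move to (8,3). |black|=3
Step 2: on WHITE (8,3): turn R to N, flip to black, move to (7,3). |black|=4
Step 3: on WHITE (7,3): turn R to E, flip to black, move to (7,4). |black|=5
Step 4: on WHITE (7,4): turn R to S, flip to black, move to (8,4). |black|=6
Step 5: on BLACK (8,4): turn L to E, flip to white, move to (8,5). |black|=5
Step 6: on WHITE (8,5): turn R to S, flip to black, move to (9,5). |black|=6
Step 7: on WHITE (9,5): turn R to W, flip to black, move to (9,4). |black|=7
Step 8: on WHITE (9,4): turn R to N, flip to black, move to (8,4). |black|=8
Step 9: on WHITE (8,4): turn R to E, flip to black, move to (8,5). |black|=9
Step 10: on BLACK (8,5): turn L to N, flip to white, move to (7,5). |black|=8
Step 11: on WHITE (7,5): turn R to E, flip to black, move to (7,6). |black|=9
Step 12: on WHITE (7,6): turn R to S, flip to black, move to (8,6). |black|=10
Step 13: on WHITE (8,6): turn R to W, flip to black, move to (8,5). |black|=11

Answer: 11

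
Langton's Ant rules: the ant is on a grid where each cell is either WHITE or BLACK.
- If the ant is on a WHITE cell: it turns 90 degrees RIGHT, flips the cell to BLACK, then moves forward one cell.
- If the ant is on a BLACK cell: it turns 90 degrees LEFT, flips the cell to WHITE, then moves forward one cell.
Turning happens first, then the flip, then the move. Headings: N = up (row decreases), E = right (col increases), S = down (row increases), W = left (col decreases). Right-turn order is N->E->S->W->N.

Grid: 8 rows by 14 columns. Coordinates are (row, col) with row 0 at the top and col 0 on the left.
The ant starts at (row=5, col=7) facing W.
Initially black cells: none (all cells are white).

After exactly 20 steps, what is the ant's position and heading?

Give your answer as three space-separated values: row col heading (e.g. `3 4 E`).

Answer: 7 9 E

Derivation:
Step 1: on WHITE (5,7): turn R to N, flip to black, move to (4,7). |black|=1
Step 2: on WHITE (4,7): turn R to E, flip to black, move to (4,8). |black|=2
Step 3: on WHITE (4,8): turn R to S, flip to black, move to (5,8). |black|=3
Step 4: on WHITE (5,8): turn R to W, flip to black, move to (5,7). |black|=4
Step 5: on BLACK (5,7): turn L to S, flip to white, move to (6,7). |black|=3
Step 6: on WHITE (6,7): turn R to W, flip to black, move to (6,6). |black|=4
Step 7: on WHITE (6,6): turn R to N, flip to black, move to (5,6). |black|=5
Step 8: on WHITE (5,6): turn R to E, flip to black, move to (5,7). |black|=6
Step 9: on WHITE (5,7): turn R to S, flip to black, move to (6,7). |black|=7
Step 10: on BLACK (6,7): turn L to E, flip to white, move to (6,8). |black|=6
Step 11: on WHITE (6,8): turn R to S, flip to black, move to (7,8). |black|=7
Step 12: on WHITE (7,8): turn R to W, flip to black, move to (7,7). |black|=8
Step 13: on WHITE (7,7): turn R to N, flip to black, move to (6,7). |black|=9
Step 14: on WHITE (6,7): turn R to E, flip to black, move to (6,8). |black|=10
Step 15: on BLACK (6,8): turn L to N, flip to white, move to (5,8). |black|=9
Step 16: on BLACK (5,8): turn L to W, flip to white, move to (5,7). |black|=8
Step 17: on BLACK (5,7): turn L to S, flip to white, move to (6,7). |black|=7
Step 18: on BLACK (6,7): turn L to E, flip to white, move to (6,8). |black|=6
Step 19: on WHITE (6,8): turn R to S, flip to black, move to (7,8). |black|=7
Step 20: on BLACK (7,8): turn L to E, flip to white, move to (7,9). |black|=6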